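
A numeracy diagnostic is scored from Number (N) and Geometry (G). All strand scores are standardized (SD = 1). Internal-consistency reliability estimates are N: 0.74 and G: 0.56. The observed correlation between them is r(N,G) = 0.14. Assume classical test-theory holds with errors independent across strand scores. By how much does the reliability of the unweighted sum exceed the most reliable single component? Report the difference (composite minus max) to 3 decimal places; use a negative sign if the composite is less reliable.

-0.047

Var(sum) = 2 + 0.28 = 2.28; true-score variance = 1.3 + 0.28 = 1.58; composite reliability = 0.6930.
Max component reliability = 0.7400.
Difference = 0.6930 − 0.7400 = -0.047.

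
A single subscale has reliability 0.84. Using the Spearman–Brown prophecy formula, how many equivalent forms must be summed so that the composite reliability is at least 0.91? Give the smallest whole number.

2

k ≥ ρ*(1−ρ₁)/(ρ₁(1−ρ*)) = 0.91·0.16 / (0.84·0.09) = 1.926.
Smallest integer k = 2.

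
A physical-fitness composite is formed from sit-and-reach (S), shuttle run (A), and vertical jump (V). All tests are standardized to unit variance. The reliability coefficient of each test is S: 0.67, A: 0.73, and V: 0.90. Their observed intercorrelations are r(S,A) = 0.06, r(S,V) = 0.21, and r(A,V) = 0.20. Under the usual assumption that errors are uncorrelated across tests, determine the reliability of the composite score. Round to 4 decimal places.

Var(S+A+V) = 3 + 2·[0.06 + 0.21 + 0.20] = 3 + 0.94 = 3.94.
With uncorrelated errors the cross-covariances are all true-score covariance, so they carry over unchanged; only the diagonal terms shrink to ρᵢσᵢ².
True-score variance = [0.67 + 0.73 + 0.90] + 0.94 = 2.3 + 0.94 = 3.24.
Reliability = 3.24 / 3.94 = 0.8223.

0.8223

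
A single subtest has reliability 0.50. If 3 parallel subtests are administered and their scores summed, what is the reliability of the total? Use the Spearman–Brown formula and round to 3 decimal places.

ρ_k = kρ / (1 + (k−1)ρ) = 3·0.50 / (1 + 2·0.50) = 1.500 / 2.000 = 0.750.

0.750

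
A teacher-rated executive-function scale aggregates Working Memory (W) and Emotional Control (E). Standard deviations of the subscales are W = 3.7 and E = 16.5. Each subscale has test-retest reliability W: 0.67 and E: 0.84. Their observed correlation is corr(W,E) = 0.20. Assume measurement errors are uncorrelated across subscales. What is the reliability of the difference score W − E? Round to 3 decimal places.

Var(W−E) = 3.7² + 16.5² − 2·3.7·16.5·0.20 = 285.94 − 24.42 = 261.52.
With uncorrelated errors the cross-covariances are all true-score covariance, so they carry over unchanged; only the diagonal terms shrink to ρᵢσᵢ².
True-score variance = [3.7²·0.67 + 16.5²·0.84] − 24.42 = 237.862 − 24.42 = 213.442.
Reliability = 213.442 / 261.52 = 0.816.

0.816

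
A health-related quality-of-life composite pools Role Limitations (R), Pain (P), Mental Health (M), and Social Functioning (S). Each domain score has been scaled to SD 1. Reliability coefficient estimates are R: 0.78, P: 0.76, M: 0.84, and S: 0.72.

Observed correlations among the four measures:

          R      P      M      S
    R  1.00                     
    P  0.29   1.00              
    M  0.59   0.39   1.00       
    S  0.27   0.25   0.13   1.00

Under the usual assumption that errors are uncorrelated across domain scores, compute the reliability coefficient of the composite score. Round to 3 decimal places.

Var(R+P+M+S) = 4 + 2·[0.29 + 0.59 + 0.27 + 0.39 + 0.25 + 0.13] = 4 + 3.84 = 7.84.
With uncorrelated errors the cross-covariances are all true-score covariance, so they carry over unchanged; only the diagonal terms shrink to ρᵢσᵢ².
True-score variance = [0.78 + 0.76 + 0.84 + 0.72] + 3.84 = 3.1 + 3.84 = 6.94.
Reliability = 6.94 / 7.84 = 0.885.

0.885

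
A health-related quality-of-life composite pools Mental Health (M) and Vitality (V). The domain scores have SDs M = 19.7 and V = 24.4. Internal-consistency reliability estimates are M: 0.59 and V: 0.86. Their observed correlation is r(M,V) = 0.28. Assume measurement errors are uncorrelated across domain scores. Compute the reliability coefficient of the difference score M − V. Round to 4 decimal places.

0.6605

Var(M−V) = 19.7² + 24.4² − 2·19.7·24.4·0.28 = 983.45 − 269.181 = 714.269.
Under uncorrelated errors the observed covariances equal the true-score covariances, so only the own-variance terms attenuate.
True-score variance = [19.7²·0.59 + 24.4²·0.86] − 269.181 = 740.983 − 269.181 = 471.802.
Reliability = 471.802 / 714.269 = 0.6605.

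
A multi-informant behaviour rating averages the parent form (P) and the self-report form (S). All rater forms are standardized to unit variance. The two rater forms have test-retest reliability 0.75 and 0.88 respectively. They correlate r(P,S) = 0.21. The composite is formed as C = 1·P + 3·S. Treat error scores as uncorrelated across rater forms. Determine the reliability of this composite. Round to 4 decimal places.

Var(C) = 1 + 3² + 2·[3·0.21] = 10 + 1.26 = 11.26.
Because errors are independent across components, Cov(Tᵢ,Tⱼ) = Cov(Xᵢ,Xⱼ); the off-diagonal part of the true-score variance is the same as above.
True-score variance = [0.75 + 3²·0.88] + 1.26 = 8.67 + 1.26 = 9.93.
Reliability = 9.93 / 11.26 = 0.8819.

0.8819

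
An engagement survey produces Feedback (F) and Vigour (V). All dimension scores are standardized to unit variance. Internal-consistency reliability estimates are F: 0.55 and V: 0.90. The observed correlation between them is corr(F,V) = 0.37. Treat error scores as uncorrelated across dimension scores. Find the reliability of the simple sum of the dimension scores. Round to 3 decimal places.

0.799

Var(F+V) = 2 + 2·[0.37] = 2 + 0.74 = 2.74.
Because errors are independent across components, Cov(Tᵢ,Tⱼ) = Cov(Xᵢ,Xⱼ); the off-diagonal part of the true-score variance is the same as above.
True-score variance = [0.55 + 0.90] + 0.74 = 1.45 + 0.74 = 2.19.
Reliability = 2.19 / 2.74 = 0.799.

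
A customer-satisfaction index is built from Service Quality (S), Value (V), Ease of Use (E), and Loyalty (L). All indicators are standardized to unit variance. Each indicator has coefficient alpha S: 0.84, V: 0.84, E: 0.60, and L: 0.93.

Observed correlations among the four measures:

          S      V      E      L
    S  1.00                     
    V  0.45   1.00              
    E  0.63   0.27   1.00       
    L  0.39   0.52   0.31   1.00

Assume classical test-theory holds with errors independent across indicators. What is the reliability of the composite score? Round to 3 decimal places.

0.914

Var(S+V+E+L) = 4 + 2·[0.45 + 0.63 + 0.39 + 0.27 + 0.52 + 0.31] = 4 + 5.14 = 9.14.
With uncorrelated errors the cross-covariances are all true-score covariance, so they carry over unchanged; only the diagonal terms shrink to ρᵢσᵢ².
True-score variance = [0.84 + 0.84 + 0.60 + 0.93] + 5.14 = 3.21 + 5.14 = 8.35.
Reliability = 8.35 / 9.14 = 0.914.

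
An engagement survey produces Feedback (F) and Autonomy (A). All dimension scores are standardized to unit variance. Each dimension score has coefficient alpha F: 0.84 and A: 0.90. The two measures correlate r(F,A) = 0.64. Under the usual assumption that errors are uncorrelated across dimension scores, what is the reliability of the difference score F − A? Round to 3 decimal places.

0.639

Var(F−A) = 1 + 1 − 2·0.64 = 2 − 1.28 = 0.72.
Under uncorrelated errors the observed covariances equal the true-score covariances, so only the own-variance terms attenuate.
True-score variance = [0.84 + 0.90] − 1.28 = 1.74 − 1.28 = 0.46.
Reliability = 0.46 / 0.72 = 0.639.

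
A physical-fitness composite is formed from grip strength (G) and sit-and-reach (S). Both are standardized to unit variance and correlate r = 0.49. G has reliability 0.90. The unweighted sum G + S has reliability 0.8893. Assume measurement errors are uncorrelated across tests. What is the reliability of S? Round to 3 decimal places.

Var(G+S) = 2 + 2·0.49 = 2.980.
True-score variance = ρ_G + ρ_S + 2·0.49, so 0.8893 = (0.90 + ρ_S + 0.98) / 2.980.
ρ_S = 0.8893·2.980 − 0.90 − 0.98 = 0.770.

0.770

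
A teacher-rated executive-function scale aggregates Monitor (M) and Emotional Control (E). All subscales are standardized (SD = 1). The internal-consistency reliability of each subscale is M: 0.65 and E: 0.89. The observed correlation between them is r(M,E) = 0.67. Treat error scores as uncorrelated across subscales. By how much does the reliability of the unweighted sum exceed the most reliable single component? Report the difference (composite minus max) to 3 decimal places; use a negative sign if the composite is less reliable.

-0.028

Var(sum) = 2 + 1.34 = 3.34; true-score variance = 1.54 + 1.34 = 2.88; composite reliability = 0.8623.
Max component reliability = 0.8900.
Difference = 0.8623 − 0.8900 = -0.028.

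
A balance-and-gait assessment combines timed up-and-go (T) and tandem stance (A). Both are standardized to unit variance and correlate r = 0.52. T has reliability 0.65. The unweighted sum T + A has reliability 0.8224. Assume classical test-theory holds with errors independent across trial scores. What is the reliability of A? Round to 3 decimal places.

0.810

Var(T+A) = 2 + 2·0.52 = 3.040.
True-score variance = ρ_T + ρ_A + 2·0.52, so 0.8224 = (0.65 + ρ_A + 1.04) / 3.040.
ρ_A = 0.8224·3.040 − 0.65 − 1.04 = 0.810.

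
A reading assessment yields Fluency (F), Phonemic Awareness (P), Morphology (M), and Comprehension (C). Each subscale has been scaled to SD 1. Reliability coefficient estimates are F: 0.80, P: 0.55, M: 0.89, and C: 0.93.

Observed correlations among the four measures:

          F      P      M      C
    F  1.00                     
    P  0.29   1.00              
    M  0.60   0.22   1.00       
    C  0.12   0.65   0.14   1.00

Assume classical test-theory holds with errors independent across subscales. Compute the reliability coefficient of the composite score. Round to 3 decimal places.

Var(F+P+M+C) = 4 + 2·[0.29 + 0.60 + 0.12 + 0.22 + 0.65 + 0.14] = 4 + 4.04 = 8.04.
Under uncorrelated errors the observed covariances equal the true-score covariances, so only the own-variance terms attenuate.
True-score variance = [0.80 + 0.55 + 0.89 + 0.93] + 4.04 = 3.17 + 4.04 = 7.21.
Reliability = 7.21 / 8.04 = 0.897.

0.897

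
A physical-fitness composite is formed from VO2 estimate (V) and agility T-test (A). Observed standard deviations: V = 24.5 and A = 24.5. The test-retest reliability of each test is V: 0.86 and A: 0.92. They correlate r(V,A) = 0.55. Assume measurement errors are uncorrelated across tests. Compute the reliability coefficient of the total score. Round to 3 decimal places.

0.929

Var(V+A) = 24.5² + 24.5² + 2·[24.5·24.5·0.55] = 1200.5 + 660.275 = 1860.78.
With uncorrelated errors the cross-covariances are all true-score covariance, so they carry over unchanged; only the diagonal terms shrink to ρᵢσᵢ².
True-score variance = [24.5²·0.86 + 24.5²·0.92] + 660.275 = 1068.45 + 660.275 = 1728.72.
Reliability = 1728.72 / 1860.78 = 0.929.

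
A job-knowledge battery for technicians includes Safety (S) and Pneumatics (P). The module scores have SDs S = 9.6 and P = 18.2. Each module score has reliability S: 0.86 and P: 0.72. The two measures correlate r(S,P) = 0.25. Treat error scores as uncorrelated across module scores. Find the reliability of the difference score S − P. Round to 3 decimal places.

Var(S−P) = 9.6² + 18.2² − 2·9.6·18.2·0.25 = 423.4 − 87.36 = 336.04.
Under uncorrelated errors the observed covariances equal the true-score covariances, so only the own-variance terms attenuate.
True-score variance = [9.6²·0.86 + 18.2²·0.72] − 87.36 = 317.75 − 87.36 = 230.39.
Reliability = 230.39 / 336.04 = 0.686.

0.686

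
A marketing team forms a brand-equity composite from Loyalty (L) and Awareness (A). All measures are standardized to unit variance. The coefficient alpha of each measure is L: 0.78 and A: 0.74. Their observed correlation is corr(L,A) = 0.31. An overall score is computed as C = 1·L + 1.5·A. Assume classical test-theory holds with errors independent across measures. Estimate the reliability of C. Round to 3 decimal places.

Var(C) = 1 + 1.5² + 2·[1.5·0.31] = 3.25 + 0.93 = 4.18.
Under uncorrelated errors the observed covariances equal the true-score covariances, so only the own-variance terms attenuate.
True-score variance = [0.78 + 1.5²·0.74] + 0.93 = 2.445 + 0.93 = 3.375.
Reliability = 3.375 / 4.18 = 0.807.

0.807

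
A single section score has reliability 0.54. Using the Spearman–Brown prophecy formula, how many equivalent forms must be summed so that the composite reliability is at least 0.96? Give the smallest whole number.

k ≥ ρ*(1−ρ₁)/(ρ₁(1−ρ*)) = 0.96·0.46 / (0.54·0.04) = 20.444.
Smallest integer k = 21.

21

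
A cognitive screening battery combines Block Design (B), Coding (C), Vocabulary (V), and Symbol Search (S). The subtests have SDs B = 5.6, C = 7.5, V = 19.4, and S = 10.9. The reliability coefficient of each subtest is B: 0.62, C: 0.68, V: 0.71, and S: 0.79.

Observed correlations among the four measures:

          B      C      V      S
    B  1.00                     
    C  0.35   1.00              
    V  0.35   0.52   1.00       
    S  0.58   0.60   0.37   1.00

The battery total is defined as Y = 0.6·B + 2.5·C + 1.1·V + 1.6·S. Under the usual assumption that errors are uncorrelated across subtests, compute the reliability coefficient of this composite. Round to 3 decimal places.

Var(Y) = 0.6²·5.6² + 2.5²·7.5² + 1.1²·19.4² + 1.6²·10.9² + 2·[1.5·5.6·7.5·0.35 + 0.66·5.6·19.4·0.35 + 0.96·5.6·10.9·0.58 + 2.75·7.5·19.4·0.52 + 4·7.5·10.9·0.60 + 1.76·19.4·10.9·0.37] = 1122.4 + 1246.2 = 2368.6.
Under uncorrelated errors the observed covariances equal the true-score covariances, so only the own-variance terms attenuate.
True-score variance = [0.6²·5.6²·0.62 + 2.5²·7.5²·0.68 + 1.1²·19.4²·0.71 + 1.6²·10.9²·0.79] + 1246.2 = 809.674 + 1246.2 = 2055.88.
Reliability = 2055.88 / 2368.6 = 0.868.

0.868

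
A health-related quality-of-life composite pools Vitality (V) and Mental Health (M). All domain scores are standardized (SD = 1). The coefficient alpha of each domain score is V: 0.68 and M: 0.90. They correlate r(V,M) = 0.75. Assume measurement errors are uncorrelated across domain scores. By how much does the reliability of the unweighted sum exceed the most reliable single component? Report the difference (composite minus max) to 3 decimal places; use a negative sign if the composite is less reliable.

-0.020

Var(sum) = 2 + 1.5 = 3.5; true-score variance = 1.58 + 1.5 = 3.08; composite reliability = 0.8800.
Max component reliability = 0.9000.
Difference = 0.8800 − 0.9000 = -0.020.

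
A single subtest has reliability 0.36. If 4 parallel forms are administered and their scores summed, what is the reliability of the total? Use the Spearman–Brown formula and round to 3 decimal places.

0.692

ρ_k = kρ / (1 + (k−1)ρ) = 4·0.36 / (1 + 3·0.36) = 1.440 / 2.080 = 0.692.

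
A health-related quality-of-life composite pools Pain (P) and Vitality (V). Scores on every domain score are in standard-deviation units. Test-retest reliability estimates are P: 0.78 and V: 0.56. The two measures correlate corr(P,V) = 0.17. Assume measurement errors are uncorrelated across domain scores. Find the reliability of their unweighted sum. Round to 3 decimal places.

Var(P+V) = 2 + 2·[0.17] = 2 + 0.34 = 2.34.
Because errors are independent across components, Cov(Tᵢ,Tⱼ) = Cov(Xᵢ,Xⱼ); the off-diagonal part of the true-score variance is the same as above.
True-score variance = [0.78 + 0.56] + 0.34 = 1.34 + 0.34 = 1.68.
Reliability = 1.68 / 2.34 = 0.718.

0.718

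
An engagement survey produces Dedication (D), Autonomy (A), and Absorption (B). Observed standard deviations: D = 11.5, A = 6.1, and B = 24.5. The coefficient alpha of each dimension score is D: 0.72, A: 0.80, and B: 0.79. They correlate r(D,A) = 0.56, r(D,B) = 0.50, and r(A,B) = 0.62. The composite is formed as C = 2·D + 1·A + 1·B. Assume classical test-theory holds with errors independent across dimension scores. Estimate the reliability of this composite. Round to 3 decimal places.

0.864

Var(C) = 2²·11.5² + 6.1² + 24.5² + 2·[2·11.5·6.1·0.56 + 2·11.5·24.5·0.50 + 6.1·24.5·0.62] = 1166.46 + 905.954 = 2072.41.
Under uncorrelated errors the observed covariances equal the true-score covariances, so only the own-variance terms attenuate.
True-score variance = [2²·11.5²·0.72 + 6.1²·0.80 + 24.5²·0.79] + 905.954 = 884.846 + 905.954 = 1790.8.
Reliability = 1790.8 / 2072.41 = 0.864.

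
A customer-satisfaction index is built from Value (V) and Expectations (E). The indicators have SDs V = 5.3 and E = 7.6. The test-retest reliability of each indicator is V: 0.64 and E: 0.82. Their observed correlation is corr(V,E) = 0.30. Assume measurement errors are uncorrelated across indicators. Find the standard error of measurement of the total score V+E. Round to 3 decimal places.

4.529

Var(total) = 85.85 + 24.168 = 110.018.
True-score variance = 65.3408 + 24.168 = 89.5088, so reliability = 0.8136.
Error variance = 110.018 − 89.5088 = 20.5092; SEM = √20.5092 = 4.529.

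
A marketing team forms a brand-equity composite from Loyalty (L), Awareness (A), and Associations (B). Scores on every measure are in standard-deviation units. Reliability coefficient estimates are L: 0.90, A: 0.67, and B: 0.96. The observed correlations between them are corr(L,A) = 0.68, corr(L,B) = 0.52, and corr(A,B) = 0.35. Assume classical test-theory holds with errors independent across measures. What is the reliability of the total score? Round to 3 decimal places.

Var(L+A+B) = 3 + 2·[0.68 + 0.52 + 0.35] = 3 + 3.1 = 6.1.
Because errors are independent across components, Cov(Tᵢ,Tⱼ) = Cov(Xᵢ,Xⱼ); the off-diagonal part of the true-score variance is the same as above.
True-score variance = [0.90 + 0.67 + 0.96] + 3.1 = 2.53 + 3.1 = 5.63.
Reliability = 5.63 / 6.1 = 0.923.

0.923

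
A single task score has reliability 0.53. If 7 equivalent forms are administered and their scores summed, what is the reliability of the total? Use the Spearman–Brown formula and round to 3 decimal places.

ρ_k = kρ / (1 + (k−1)ρ) = 7·0.53 / (1 + 6·0.53) = 3.710 / 4.180 = 0.888.

0.888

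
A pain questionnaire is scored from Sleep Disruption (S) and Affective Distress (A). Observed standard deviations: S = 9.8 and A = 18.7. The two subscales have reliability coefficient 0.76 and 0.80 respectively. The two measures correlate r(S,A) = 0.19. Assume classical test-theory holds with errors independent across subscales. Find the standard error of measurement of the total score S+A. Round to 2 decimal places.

Var(total) = 445.73 + 69.6388 = 515.369.
True-score variance = 352.742 + 69.6388 = 422.381, so reliability = 0.8196.
Error variance = 515.369 − 422.381 = 92.9876; SEM = √92.9876 = 9.64.

9.64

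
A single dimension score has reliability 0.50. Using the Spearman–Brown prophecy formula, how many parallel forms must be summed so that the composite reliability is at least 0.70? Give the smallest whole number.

3

k ≥ ρ*(1−ρ₁)/(ρ₁(1−ρ*)) = 0.70·0.50 / (0.50·0.30) = 2.333.
Smallest integer k = 3.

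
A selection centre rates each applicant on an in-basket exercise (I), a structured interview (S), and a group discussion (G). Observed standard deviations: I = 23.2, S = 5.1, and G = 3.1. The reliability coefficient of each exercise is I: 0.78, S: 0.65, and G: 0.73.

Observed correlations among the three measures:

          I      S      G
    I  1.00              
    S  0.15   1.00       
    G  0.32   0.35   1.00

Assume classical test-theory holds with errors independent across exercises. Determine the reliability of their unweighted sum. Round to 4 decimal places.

Var(I+S+G) = 23.2² + 5.1² + 3.1² + 2·[23.2·5.1·0.15 + 23.2·3.1·0.32 + 5.1·3.1·0.35] = 573.86 + 92.5918 = 666.452.
Because errors are independent across components, Cov(Tᵢ,Tⱼ) = Cov(Xᵢ,Xⱼ); the off-diagonal part of the true-score variance is the same as above.
True-score variance = [23.2²·0.78 + 5.1²·0.65 + 3.1²·0.73] + 92.5918 = 443.749 + 92.5918 = 536.341.
Reliability = 536.341 / 666.452 = 0.8048.

0.8048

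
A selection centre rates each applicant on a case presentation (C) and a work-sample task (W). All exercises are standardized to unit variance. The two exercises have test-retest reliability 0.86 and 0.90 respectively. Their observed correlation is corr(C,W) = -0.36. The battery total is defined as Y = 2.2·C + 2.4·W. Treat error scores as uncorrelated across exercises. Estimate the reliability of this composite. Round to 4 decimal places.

0.8156

Var(Y) = 2.2² + 2.4² + 2·[5.28·(-0.36)] = 10.6 − 3.8016 = 6.7984.
With uncorrelated errors the cross-covariances are all true-score covariance, so they carry over unchanged; only the diagonal terms shrink to ρᵢσᵢ².
True-score variance = [2.2²·0.86 + 2.4²·0.90] − 3.8016 = 9.3464 − 3.8016 = 5.5448.
Reliability = 5.5448 / 6.7984 = 0.8156.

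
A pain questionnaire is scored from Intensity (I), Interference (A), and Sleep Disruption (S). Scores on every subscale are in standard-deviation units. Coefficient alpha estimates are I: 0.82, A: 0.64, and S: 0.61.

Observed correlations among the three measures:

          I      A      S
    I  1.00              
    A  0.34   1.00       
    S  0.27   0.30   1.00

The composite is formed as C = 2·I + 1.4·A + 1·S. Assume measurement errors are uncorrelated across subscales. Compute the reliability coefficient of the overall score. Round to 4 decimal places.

Var(C) = 2² + 1.4² + 1 + 2·[2.8·0.34 + 2·0.27 + 1.4·0.30] = 6.96 + 3.824 = 10.784.
With uncorrelated errors the cross-covariances are all true-score covariance, so they carry over unchanged; only the diagonal terms shrink to ρᵢσᵢ².
True-score variance = [2²·0.82 + 1.4²·0.64 + 0.61] + 3.824 = 5.1444 + 3.824 = 8.9684.
Reliability = 8.9684 / 10.784 = 0.8316.

0.8316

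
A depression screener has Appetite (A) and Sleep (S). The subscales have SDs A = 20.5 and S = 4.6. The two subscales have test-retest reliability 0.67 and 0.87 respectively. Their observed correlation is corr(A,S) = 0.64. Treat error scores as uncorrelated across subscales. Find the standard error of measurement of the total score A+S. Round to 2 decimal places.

Var(total) = 441.41 + 120.704 = 562.114.
True-score variance = 299.977 + 120.704 = 420.681, so reliability = 0.7484.
Error variance = 562.114 − 420.681 = 141.433; SEM = √141.433 = 11.89.

11.89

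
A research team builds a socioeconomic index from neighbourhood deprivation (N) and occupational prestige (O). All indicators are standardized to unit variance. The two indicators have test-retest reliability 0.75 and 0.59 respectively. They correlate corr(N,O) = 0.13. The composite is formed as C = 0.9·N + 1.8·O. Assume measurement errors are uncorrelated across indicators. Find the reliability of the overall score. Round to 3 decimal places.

Var(C) = 0.9² + 1.8² + 2·[1.62·0.13] = 4.05 + 0.4212 = 4.4712.
Under uncorrelated errors the observed covariances equal the true-score covariances, so only the own-variance terms attenuate.
True-score variance = [0.9²·0.75 + 1.8²·0.59] + 0.4212 = 2.5191 + 0.4212 = 2.9403.
Reliability = 2.9403 / 4.4712 = 0.658.

0.658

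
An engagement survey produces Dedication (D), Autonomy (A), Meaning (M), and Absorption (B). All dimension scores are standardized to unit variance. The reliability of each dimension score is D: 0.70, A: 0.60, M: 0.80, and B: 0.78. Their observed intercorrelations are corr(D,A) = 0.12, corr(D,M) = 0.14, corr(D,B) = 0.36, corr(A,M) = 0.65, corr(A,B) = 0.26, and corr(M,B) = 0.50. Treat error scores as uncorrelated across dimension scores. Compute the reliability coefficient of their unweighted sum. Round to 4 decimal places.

0.8610

Var(D+A+M+B) = 4 + 2·[0.12 + 0.14 + 0.36 + 0.65 + 0.26 + 0.50] = 4 + 4.06 = 8.06.
Because errors are independent across components, Cov(Tᵢ,Tⱼ) = Cov(Xᵢ,Xⱼ); the off-diagonal part of the true-score variance is the same as above.
True-score variance = [0.70 + 0.60 + 0.80 + 0.78] + 4.06 = 2.88 + 4.06 = 6.94.
Reliability = 6.94 / 8.06 = 0.8610.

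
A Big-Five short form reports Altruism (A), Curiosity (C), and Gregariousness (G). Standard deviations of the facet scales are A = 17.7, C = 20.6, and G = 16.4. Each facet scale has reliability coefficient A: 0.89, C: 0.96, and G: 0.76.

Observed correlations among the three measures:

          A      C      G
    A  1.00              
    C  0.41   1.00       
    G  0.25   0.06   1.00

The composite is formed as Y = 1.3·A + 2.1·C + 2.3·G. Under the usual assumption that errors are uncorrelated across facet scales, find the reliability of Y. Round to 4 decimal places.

0.9099

Var(Y) = 1.3²·17.7² + 2.1²·20.6² + 2.3²·16.4² + 2·[2.73·17.7·20.6·0.41 + 2.99·17.7·16.4·0.25 + 4.83·20.6·16.4·0.06] = 3823.69 + 1446.02 = 5269.71.
Under uncorrelated errors the observed covariances equal the true-score covariances, so only the own-variance terms attenuate.
True-score variance = [1.3²·17.7²·0.89 + 2.1²·20.6²·0.96 + 2.3²·16.4²·0.76] + 1446.02 = 3349.12 + 1446.02 = 4795.14.
Reliability = 4795.14 / 5269.71 = 0.9099.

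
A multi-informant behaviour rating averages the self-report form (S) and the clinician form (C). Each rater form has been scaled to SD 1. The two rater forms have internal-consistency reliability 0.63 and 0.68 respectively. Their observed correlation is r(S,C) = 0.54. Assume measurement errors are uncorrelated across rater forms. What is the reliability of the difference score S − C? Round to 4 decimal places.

0.2500

Var(S−C) = 1 + 1 − 2·0.54 = 2 − 1.08 = 0.92.
Under uncorrelated errors the observed covariances equal the true-score covariances, so only the own-variance terms attenuate.
True-score variance = [0.63 + 0.68] − 1.08 = 1.31 − 1.08 = 0.23.
Reliability = 0.23 / 0.92 = 0.2500.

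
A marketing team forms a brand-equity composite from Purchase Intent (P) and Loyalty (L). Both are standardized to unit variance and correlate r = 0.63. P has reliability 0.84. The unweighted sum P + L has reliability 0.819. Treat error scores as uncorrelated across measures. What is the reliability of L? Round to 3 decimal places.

Var(P+L) = 2 + 2·0.63 = 3.260.
True-score variance = ρ_P + ρ_L + 2·0.63, so 0.819 = (0.84 + ρ_L + 1.26) / 3.260.
ρ_L = 0.819·3.260 − 0.84 − 1.26 = 0.570.

0.570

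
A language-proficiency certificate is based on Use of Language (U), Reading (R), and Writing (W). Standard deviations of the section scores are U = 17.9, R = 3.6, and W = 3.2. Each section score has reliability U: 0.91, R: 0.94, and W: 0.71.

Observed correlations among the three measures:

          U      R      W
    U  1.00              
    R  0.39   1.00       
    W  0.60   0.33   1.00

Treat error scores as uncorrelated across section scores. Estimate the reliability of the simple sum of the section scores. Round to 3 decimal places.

Var(U+R+W) = 17.9² + 3.6² + 3.2² + 2·[17.9·3.6·0.39 + 17.9·3.2·0.60 + 3.6·3.2·0.33] = 343.61 + 126.602 = 470.212.
With uncorrelated errors the cross-covariances are all true-score covariance, so they carry over unchanged; only the diagonal terms shrink to ρᵢσᵢ².
True-score variance = [17.9²·0.91 + 3.6²·0.94 + 3.2²·0.71] + 126.602 = 311.026 + 126.602 = 437.628.
Reliability = 437.628 / 470.212 = 0.931.

0.931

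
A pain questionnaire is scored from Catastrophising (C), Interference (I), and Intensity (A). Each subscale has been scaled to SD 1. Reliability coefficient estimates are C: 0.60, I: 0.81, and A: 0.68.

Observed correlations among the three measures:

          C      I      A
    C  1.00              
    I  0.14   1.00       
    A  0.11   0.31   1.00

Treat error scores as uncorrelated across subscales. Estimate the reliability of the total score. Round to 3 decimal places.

0.779

Var(C+I+A) = 3 + 2·[0.14 + 0.11 + 0.31] = 3 + 1.12 = 4.12.
Because errors are independent across components, Cov(Tᵢ,Tⱼ) = Cov(Xᵢ,Xⱼ); the off-diagonal part of the true-score variance is the same as above.
True-score variance = [0.60 + 0.81 + 0.68] + 1.12 = 2.09 + 1.12 = 3.21.
Reliability = 3.21 / 4.12 = 0.779.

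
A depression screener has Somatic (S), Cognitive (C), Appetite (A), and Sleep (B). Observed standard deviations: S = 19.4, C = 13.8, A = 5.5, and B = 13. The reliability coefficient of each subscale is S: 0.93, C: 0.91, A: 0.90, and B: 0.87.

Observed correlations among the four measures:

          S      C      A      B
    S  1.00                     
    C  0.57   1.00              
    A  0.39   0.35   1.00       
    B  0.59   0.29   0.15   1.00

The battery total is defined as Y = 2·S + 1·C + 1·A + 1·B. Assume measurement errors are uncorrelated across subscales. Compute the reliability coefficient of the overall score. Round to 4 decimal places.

Var(Y) = 2²·19.4² + 13.8² + 5.5² + 13² + 2·[2·19.4·13.8·0.57 + 2·19.4·5.5·0.39 + 2·19.4·13·0.59 + 13.8·5.5·0.35 + 13.8·13·0.29 + 5.5·13·0.15] = 1895.13 + 1550.68 = 3445.81.
Under uncorrelated errors the observed covariances equal the true-score covariances, so only the own-variance terms attenuate.
True-score variance = [2²·19.4²·0.93 + 13.8²·0.91 + 5.5²·0.90 + 13²·0.87] + 1550.68 = 1747.61 + 1550.68 = 3298.29.
Reliability = 3298.29 / 3445.81 = 0.9572.

0.9572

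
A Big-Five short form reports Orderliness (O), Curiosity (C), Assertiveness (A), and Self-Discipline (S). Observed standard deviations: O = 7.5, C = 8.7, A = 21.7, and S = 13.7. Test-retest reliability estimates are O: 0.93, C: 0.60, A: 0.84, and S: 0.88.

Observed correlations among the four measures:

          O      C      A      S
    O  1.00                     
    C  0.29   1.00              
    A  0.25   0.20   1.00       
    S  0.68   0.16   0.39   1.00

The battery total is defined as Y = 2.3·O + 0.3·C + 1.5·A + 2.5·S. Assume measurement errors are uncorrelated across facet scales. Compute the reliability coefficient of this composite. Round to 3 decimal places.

0.927

Var(Y) = 2.3²·7.5² + 0.3²·8.7² + 1.5²·21.7² + 2.5²·13.7² + 2·[0.69·7.5·8.7·0.29 + 3.45·7.5·21.7·0.25 + 5.75·7.5·13.7·0.68 + 0.45·8.7·21.7·0.20 + 0.75·8.7·13.7·0.16 + 3.75·21.7·13.7·0.39] = 2536.94 + 2042.52 = 4579.46.
Under uncorrelated errors the observed covariances equal the true-score covariances, so only the own-variance terms attenuate.
True-score variance = [2.3²·7.5²·0.93 + 0.3²·8.7²·0.60 + 1.5²·21.7²·0.84 + 2.5²·13.7²·0.88] + 2042.52 = 2203.1 + 2042.52 = 4245.62.
Reliability = 4245.62 / 4579.46 = 0.927.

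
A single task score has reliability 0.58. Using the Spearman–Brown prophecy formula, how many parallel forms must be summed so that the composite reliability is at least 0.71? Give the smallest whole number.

k ≥ ρ*(1−ρ₁)/(ρ₁(1−ρ*)) = 0.71·0.42 / (0.58·0.29) = 1.773.
Smallest integer k = 2.

2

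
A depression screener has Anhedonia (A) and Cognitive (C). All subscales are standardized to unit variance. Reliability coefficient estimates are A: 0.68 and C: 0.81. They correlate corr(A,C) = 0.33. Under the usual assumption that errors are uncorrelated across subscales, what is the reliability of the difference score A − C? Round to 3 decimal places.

Var(A−C) = 1 + 1 − 2·0.33 = 2 − 0.66 = 1.34.
Under uncorrelated errors the observed covariances equal the true-score covariances, so only the own-variance terms attenuate.
True-score variance = [0.68 + 0.81] − 0.66 = 1.49 − 0.66 = 0.83.
Reliability = 0.83 / 1.34 = 0.619.

0.619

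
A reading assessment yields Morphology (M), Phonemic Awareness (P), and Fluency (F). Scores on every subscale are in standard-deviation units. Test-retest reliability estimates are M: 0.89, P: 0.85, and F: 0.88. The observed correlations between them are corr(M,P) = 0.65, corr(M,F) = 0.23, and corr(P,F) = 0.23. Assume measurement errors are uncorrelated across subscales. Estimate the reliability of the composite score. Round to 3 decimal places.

Var(M+P+F) = 3 + 2·[0.65 + 0.23 + 0.23] = 3 + 2.22 = 5.22.
With uncorrelated errors the cross-covariances are all true-score covariance, so they carry over unchanged; only the diagonal terms shrink to ρᵢσᵢ².
True-score variance = [0.89 + 0.85 + 0.88] + 2.22 = 2.62 + 2.22 = 4.84.
Reliability = 4.84 / 5.22 = 0.927.

0.927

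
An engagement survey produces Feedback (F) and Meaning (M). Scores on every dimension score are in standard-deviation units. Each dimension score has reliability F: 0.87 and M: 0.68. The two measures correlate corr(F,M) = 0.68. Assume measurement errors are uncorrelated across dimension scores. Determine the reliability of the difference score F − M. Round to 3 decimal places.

Var(F−M) = 1 + 1 − 2·0.68 = 2 − 1.36 = 0.64.
With uncorrelated errors the cross-covariances are all true-score covariance, so they carry over unchanged; only the diagonal terms shrink to ρᵢσᵢ².
True-score variance = [0.87 + 0.68] − 1.36 = 1.55 − 1.36 = 0.19.
Reliability = 0.19 / 0.64 = 0.297.

0.297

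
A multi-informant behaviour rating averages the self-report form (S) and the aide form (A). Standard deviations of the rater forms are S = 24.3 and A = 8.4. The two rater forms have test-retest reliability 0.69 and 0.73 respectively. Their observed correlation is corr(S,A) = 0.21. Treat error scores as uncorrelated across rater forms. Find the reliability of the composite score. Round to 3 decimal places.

0.729

Var(S+A) = 24.3² + 8.4² + 2·[24.3·8.4·0.21] = 661.05 + 85.7304 = 746.78.
Because errors are independent across components, Cov(Tᵢ,Tⱼ) = Cov(Xᵢ,Xⱼ); the off-diagonal part of the true-score variance is the same as above.
True-score variance = [24.3²·0.69 + 8.4²·0.73] + 85.7304 = 458.947 + 85.7304 = 544.677.
Reliability = 544.677 / 746.78 = 0.729.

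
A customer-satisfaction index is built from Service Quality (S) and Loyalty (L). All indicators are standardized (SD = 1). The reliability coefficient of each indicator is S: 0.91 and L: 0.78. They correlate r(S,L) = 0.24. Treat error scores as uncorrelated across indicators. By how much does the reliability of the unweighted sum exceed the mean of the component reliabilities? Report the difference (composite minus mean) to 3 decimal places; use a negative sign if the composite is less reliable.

Var(sum) = 2 + 0.48 = 2.48; true-score variance = 1.69 + 0.48 = 2.17; composite reliability = 0.8750.
Mean component reliability = 0.8450.
Difference = 0.8750 − 0.8450 = 0.030.

0.030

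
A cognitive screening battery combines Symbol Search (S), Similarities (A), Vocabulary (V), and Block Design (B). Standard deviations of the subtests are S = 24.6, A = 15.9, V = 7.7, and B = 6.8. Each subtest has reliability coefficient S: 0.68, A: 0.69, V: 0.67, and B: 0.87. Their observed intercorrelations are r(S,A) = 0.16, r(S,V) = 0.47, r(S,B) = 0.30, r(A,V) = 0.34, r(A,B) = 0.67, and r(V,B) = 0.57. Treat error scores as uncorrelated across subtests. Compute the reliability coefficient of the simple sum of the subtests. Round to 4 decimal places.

0.8202

Var(S+A+V+B) = 24.6² + 15.9² + 7.7² + 6.8² + 2·[24.6·15.9·0.16 + 24.6·7.7·0.47 + 24.6·6.8·0.30 + 15.9·7.7·0.34 + 15.9·6.8·0.67 + 7.7·6.8·0.57] = 963.5 + 691.411 = 1654.91.
With uncorrelated errors the cross-covariances are all true-score covariance, so they carry over unchanged; only the diagonal terms shrink to ρᵢσᵢ².
True-score variance = [24.6²·0.68 + 15.9²·0.69 + 7.7²·0.67 + 6.8²·0.87] + 691.411 = 665.901 + 691.411 = 1357.31.
Reliability = 1357.31 / 1654.91 = 0.8202.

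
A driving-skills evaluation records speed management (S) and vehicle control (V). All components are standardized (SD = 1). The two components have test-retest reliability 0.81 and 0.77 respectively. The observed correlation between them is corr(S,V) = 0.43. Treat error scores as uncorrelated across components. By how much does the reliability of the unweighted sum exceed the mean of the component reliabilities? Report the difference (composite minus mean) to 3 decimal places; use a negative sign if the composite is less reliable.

0.063

Var(sum) = 2 + 0.86 = 2.86; true-score variance = 1.58 + 0.86 = 2.44; composite reliability = 0.8531.
Mean component reliability = 0.7900.
Difference = 0.8531 − 0.7900 = 0.063.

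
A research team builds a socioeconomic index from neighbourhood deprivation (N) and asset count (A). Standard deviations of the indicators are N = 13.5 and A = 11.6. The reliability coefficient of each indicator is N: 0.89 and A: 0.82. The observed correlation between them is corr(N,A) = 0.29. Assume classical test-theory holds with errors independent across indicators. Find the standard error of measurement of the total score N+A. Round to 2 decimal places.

Var(total) = 316.81 + 90.828 = 407.638.
True-score variance = 272.542 + 90.828 = 363.37, so reliability = 0.8914.
Error variance = 407.638 − 363.37 = 44.2683; SEM = √44.2683 = 6.65.

6.65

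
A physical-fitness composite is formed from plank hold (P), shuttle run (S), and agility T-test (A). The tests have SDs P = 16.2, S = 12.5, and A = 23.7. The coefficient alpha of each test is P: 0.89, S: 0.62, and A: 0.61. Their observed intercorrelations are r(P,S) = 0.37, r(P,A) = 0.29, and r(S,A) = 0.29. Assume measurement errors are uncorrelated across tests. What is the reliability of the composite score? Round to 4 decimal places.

Var(P+S+A) = 16.2² + 12.5² + 23.7² + 2·[16.2·12.5·0.37 + 16.2·23.7·0.29 + 12.5·23.7·0.29] = 980.38 + 544.36 = 1524.74.
Under uncorrelated errors the observed covariances equal the true-score covariances, so only the own-variance terms attenuate.
True-score variance = [16.2²·0.89 + 12.5²·0.62 + 23.7²·0.61] + 544.36 = 673.077 + 544.36 = 1217.44.
Reliability = 1217.44 / 1524.74 = 0.7985.

0.7985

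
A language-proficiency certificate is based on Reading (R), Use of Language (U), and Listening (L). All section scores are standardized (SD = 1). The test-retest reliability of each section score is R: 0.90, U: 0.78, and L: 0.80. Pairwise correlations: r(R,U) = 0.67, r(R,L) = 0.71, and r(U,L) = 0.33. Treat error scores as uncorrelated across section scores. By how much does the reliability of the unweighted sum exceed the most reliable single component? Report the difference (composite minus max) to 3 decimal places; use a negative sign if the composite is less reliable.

0.019

Var(sum) = 3 + 3.42 = 6.42; true-score variance = 2.48 + 3.42 = 5.9; composite reliability = 0.9190.
Max component reliability = 0.9000.
Difference = 0.9190 − 0.9000 = 0.019.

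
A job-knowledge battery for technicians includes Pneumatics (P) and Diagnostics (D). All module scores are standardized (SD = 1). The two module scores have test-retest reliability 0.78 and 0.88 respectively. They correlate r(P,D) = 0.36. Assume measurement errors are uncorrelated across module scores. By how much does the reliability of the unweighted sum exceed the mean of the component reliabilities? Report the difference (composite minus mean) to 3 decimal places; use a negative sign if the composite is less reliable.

Var(sum) = 2 + 0.72 = 2.72; true-score variance = 1.66 + 0.72 = 2.38; composite reliability = 0.8750.
Mean component reliability = 0.8300.
Difference = 0.8750 − 0.8300 = 0.045.

0.045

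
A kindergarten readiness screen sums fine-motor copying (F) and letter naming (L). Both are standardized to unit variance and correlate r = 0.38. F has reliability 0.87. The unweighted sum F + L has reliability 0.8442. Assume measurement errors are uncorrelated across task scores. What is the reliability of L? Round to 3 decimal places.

Var(F+L) = 2 + 2·0.38 = 2.760.
True-score variance = ρ_F + ρ_L + 2·0.38, so 0.8442 = (0.87 + ρ_L + 0.76) / 2.760.
ρ_L = 0.8442·2.760 − 0.87 − 0.76 = 0.700.

0.700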